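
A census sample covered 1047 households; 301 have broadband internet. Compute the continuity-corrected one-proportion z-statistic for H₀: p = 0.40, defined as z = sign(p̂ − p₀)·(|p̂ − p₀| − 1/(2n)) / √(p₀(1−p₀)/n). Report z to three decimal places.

z = -7.400

With x = 301 successes in n = 1047, p̂ = 0.28749. p̂ − p₀ = -0.112512.
Continuity correction 1/(2n) = 1/2094 = 0.000478.
Corrected numerator: |-0.112512| − 0.000478 = 0.112034.
Under H₀, SE = √(p₀(1−p₀)/n) = √(0.40·0.60/1047) = √0.000229226 = 0.015140.
z = (−)0.112034/0.015140 = -7.400.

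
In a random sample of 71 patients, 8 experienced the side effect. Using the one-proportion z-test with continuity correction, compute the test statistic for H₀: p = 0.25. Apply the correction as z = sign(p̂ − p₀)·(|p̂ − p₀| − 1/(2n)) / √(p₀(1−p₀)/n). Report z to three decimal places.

Sample proportion p̂ = 8/71 = 0.11268. p̂ − p₀ = -0.137324.
1/(2n) = 0.007042.
Corrected numerator: |-0.137324| − 0.007042 = 0.130282.
Null standard error: √(0.25·0.75/71) = √0.002640845 = 0.051389.
z = −0.130282/0.051389 = -2.535.

z = -2.535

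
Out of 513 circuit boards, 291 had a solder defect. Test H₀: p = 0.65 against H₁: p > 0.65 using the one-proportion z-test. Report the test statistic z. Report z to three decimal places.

z = -3.929

With x = 291 successes in n = 513, p̂ = 0.56725.
Null standard error: √(0.65·0.35/513) = √0.000443470 = 0.021059.
Test statistic: z = -0.08275/0.021059 = -3.929.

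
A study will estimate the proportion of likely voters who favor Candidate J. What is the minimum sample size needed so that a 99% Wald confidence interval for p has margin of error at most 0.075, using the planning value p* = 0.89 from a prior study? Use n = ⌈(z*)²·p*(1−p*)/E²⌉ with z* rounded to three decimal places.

The 99% critical value is z* = 2.576.
p*(1−p*) = 0.0979.
(z*)²·p*(1−p*)/E² = 6.635776·0.0979/0.005625 = 115.492.
Rounding up, n = 116.

n = 116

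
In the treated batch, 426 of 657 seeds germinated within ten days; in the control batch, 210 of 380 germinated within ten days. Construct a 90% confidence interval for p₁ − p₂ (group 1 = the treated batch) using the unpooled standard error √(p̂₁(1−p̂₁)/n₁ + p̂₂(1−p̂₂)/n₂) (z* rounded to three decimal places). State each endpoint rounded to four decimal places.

(0.0438, 0.1477)

p̂₁ = 426/657 = 0.64840, p̂₂ = 210/380 = 0.55263; p̂₁ − p̂₂ = 0.09577.
Unpooled SE = √(p̂₁(1−p̂₁)/n₁ + p̂₂(1−p̂₂)/n₂) = √(0.000346997 + 0.000650605) = 0.031585.
The 90% critical value is z* = 1.645. Margin = 1.645·0.031585 = 0.05196.
Interval: 0.09577 ± 0.05196 → (0.0438, 0.1477).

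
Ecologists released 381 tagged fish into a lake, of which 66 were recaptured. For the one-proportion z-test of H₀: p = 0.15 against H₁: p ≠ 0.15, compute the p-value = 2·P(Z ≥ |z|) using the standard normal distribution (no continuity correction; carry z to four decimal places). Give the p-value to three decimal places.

The sample proportion is 66/381 = 0.17323.
SE₀ = √(0.15·0.85/381) = 0.018293.
Test statistic (full precision, shown to 4 dp): z = (66/381 − 0.15)/SE₀ ≈ 1.2698.
p-value = 2·P(Z ≥ |z|) with z = 1.2698 → 0.204.

p-value = 0.204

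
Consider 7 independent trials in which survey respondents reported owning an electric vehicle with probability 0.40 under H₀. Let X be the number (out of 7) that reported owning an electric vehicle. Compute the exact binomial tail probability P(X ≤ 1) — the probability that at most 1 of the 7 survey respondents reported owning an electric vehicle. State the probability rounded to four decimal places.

P = 0.1586

X ~ Binomial(n=7, p=0.40).
P(X ≤ 1) = C(7,0)·0.40^0·0.60^7 + C(7,1)·0.40^1·0.60^6.
= 0.027994 + 0.130637 = 0.1586.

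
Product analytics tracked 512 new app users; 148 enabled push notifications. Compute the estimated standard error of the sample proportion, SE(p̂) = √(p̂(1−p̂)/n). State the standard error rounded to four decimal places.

p̂ = 148/512 = 0.28906.
p̂(1−p̂) = 0.28906·0.71094 = 0.205504.
SE = √(0.205504/512) = √0.000401375 = 0.0200.

SE = 0.0200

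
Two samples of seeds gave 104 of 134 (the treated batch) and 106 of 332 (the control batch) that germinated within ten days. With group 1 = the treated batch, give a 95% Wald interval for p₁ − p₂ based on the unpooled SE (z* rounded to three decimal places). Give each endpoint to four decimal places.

(0.3703, 0.5434)

p̂₁ = 104/134 = 0.77612, p̂₂ = 106/332 = 0.31928; p̂₁ − p̂₂ = 0.45684.
Unpooled SE = √(p̂₁(1−p̂₁)/n₁ + p̂₂(1−p̂₂)/n₂) = √(0.001296702 + 0.000654636) = 0.044174.
For 95% confidence, z* = 1.960. Margin of error = 0.08658.
Interval: 0.45684 ± 0.08658 → (0.3703, 0.5434).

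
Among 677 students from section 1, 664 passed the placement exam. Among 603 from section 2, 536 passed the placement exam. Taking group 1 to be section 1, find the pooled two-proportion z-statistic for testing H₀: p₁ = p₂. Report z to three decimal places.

p̂₁ = 664/677 = 0.98080, p̂₂ = 536/603 = 0.88889.
Pooled p̂ = (664+536)/(677+603) = 1200/1280 = 0.93750.
SE = √[p̂(1−p̂)(1/n₁+1/n₂)] = √[0.93750·0.06250·(1/677+1/603)] ≈ 0.013554.
z = (p̂₁ − p̂₂)/SE = (0.98080 − 0.88889)/0.013554 = 0.09191/0.013554 = 6.781.

z = 6.781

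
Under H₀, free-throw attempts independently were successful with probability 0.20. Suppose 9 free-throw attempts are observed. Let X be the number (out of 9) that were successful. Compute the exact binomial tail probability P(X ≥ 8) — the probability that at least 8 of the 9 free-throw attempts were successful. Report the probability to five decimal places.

X ~ Binomial(n=9, p=0.20).
P(X ≥ 8) = C(9,8)·0.20^8·0.80^1 + C(9,9)·0.20^9·0.80^0.
= 0.000018 + 0.000001 = 0.00002.

P = 0.00002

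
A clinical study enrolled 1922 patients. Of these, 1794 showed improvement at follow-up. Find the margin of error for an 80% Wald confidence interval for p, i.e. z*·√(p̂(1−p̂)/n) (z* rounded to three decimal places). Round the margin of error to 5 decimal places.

p̂ = 1794/1922 = 0.93340.
SE(p̂) = √(0.93340·0.06660/1922) = 0.005687.
z* = 1.282 at the 80% level.
Margin of error = z*·SE = 1.282 × 0.005687 = 0.00729.

ME = 0.00729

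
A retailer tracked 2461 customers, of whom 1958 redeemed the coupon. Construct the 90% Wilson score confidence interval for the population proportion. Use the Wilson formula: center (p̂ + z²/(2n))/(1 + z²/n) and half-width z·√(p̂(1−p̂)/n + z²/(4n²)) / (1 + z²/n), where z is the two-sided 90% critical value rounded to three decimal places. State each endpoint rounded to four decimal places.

(0.7819, 0.8087)

p̂ = 1958/2461 = 0.79561; z = 1.645, so z² = 2.706025.
1 + z²/n = 1.001100.
Adjusted center: (0.79561 + z²/(2n))/1.001100 = 0.79529.
Radicand: p̂(1−p̂)/n + z²/(4n²) = 0.000066076 + 0.000000112 = 0.000066188.
Half-width = 1.645·√0.000066188/1.001100 = 0.01337.
So the interval runs from 0.7819 to 0.8087.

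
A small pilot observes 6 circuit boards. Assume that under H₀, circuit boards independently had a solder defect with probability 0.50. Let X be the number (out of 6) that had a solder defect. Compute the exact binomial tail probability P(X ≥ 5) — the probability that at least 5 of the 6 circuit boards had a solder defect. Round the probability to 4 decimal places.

P = 0.1094

X is binomial with n = 6 and p = 0.50.
P(X ≥ 5) = C(6,5)·0.50^5·0.50^1 + C(6,6)·0.50^6·0.50^0.
= 0.093750 + 0.015625 = 0.1094.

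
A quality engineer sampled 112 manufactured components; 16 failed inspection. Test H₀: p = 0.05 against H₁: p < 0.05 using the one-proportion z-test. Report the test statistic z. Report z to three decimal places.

With x = 16 successes in n = 112, p̂ = 0.14286.
Under H₀, SE = √(p₀(1−p₀)/n) = √(0.05·0.95/112) = √0.000424107 = 0.020594.
z = (p̂ − p₀)/SE = (0.14286 − 0.05)/0.020594 = 4.509.

z = 4.509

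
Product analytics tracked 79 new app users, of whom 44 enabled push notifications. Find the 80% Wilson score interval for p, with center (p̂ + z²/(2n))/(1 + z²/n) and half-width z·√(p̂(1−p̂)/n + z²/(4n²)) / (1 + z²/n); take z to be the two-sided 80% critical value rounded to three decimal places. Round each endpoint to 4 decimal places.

(0.4849, 0.6267)

p̂ = 44/79 = 0.55696; z = 1.282, so z² = 1.643524.
1 + z²/n = 1.020804.
Center = (0.55696 + 0.010402)/1.020804 = 0.55580.
Radicand: p̂(1−p̂)/n + z²/(4n²) = 0.003123485 + 0.000065836 = 0.003189321.
Half-width = z·√(radicand)/denom = 1.282·0.056474/1.020804 = 0.07092.
CI: 0.55580 ± 0.07092 = (0.4849, 0.6267).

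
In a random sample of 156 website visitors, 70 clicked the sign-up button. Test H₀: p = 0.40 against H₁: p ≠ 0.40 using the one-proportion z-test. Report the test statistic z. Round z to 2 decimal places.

p̂ = 70/156 = 0.44872.
Null standard error: √(0.40·0.60/156) = √0.001538462 = 0.039223.
Test statistic: z = 0.04872/0.039223 = 1.24.

z = 1.24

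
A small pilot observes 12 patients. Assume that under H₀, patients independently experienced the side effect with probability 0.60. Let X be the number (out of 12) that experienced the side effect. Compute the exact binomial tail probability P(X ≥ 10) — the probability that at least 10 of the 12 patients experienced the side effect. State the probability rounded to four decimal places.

P = 0.0834

X ~ Binomial(n=12, p=0.60).
P(X ≥ 10) = C(12,10)·0.60^10·0.40^2 + C(12,11)·0.60^11·0.40^1 + C(12,12)·0.60^12·0.40^0.
= 0.063852 + 0.017414 + 0.002177 = 0.0834.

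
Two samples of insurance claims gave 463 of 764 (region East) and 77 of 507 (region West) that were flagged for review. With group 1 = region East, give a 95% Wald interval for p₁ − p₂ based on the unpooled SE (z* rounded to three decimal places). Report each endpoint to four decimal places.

p̂₁ = 0.60602, p̂₂ = 0.15187, so the observed difference is 0.45415.
Unpooled SE = √(p̂₁(1−p̂₁)/n₁ + p̂₂(1−p̂₂)/n₂) = √(0.000312513 + 0.000254059) = 0.023803.
z* = 1.960 at the 95% level. Margin = 1.960·0.023803 = 0.04665.
Interval: 0.45415 ± 0.04665 → (0.4075, 0.5008).

(0.4075, 0.5008)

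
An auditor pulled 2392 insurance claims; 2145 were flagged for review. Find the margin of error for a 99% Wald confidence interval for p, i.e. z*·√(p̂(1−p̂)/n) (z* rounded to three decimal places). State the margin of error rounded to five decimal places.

Sample proportion p̂ = 2145/2392 = 0.89674.
Standard error of p̂: √(0.092598/2392) = √0.000038712 = 0.006222.
z* = 2.576 at the 99% level.
Margin of error = z*·SE = 2.576 × 0.006222 = 0.01603.

ME = 0.01603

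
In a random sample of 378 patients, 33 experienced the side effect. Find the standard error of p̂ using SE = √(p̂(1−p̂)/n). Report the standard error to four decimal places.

Sample proportion p̂ = 33/378 = 0.08730.
p̂(1−p̂) = 0.079679.
Dividing by n and taking the root: √0.000210791 = 0.0145.

SE = 0.0145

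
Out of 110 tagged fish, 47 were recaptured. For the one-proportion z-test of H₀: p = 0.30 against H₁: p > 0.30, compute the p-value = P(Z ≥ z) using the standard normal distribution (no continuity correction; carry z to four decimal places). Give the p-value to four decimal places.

p̂ = 47/110 = 0.42727.
Under H₀, SE = √(p₀(1−p₀)/n) = √(0.30·0.70/110) = √0.001909091 = 0.043693.
Test statistic (full precision, shown to 4 dp): z = (47/110 − 0.30)/SE₀ ≈ 2.9129.
From the standard normal, P(Z ≥ z) = 0.0018.

p-value = 0.0018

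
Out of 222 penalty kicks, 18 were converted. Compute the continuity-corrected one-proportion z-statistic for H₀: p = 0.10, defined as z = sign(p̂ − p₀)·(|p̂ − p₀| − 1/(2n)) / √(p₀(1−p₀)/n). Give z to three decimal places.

The sample proportion is 18/222 = 0.08108. p̂ − p₀ = -0.018919.
1/(2n) = 0.002252.
Corrected numerator: |-0.018919| − 0.002252 = 0.016667.
Under H₀, SE = √(p₀(1−p₀)/n) = √(0.10·0.90/222) = √0.000405405 = 0.020135.
z = −0.016667/0.020135 = -0.828.

z = -0.828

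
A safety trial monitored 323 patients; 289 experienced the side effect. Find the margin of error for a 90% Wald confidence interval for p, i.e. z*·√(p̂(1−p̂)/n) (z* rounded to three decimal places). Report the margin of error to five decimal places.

ME = 0.02809

The sample proportion is 289/323 = 0.89474.
SE(p̂) = √(0.89474·0.10526/323) = 0.017076.
z* = 1.645 at the 90% level.
So ME = 0.02809.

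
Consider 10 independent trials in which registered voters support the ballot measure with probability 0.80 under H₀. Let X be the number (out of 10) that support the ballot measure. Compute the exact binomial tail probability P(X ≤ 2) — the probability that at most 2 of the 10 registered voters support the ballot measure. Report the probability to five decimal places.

X ~ Binomial(n=10, p=0.80).
P(X ≤ 2) = C(10,0)·0.80^0·0.20^10 + C(10,1)·0.80^1·0.20^9 + C(10,2)·0.80^2·0.20^8.
= 0.000000 + 0.000004 + 0.000074 = 0.00008.

P = 0.00008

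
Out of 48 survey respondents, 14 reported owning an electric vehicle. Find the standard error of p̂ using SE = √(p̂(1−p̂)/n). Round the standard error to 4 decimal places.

p̂ = 14/48 = 0.29167.
p̂(1−p̂) = 0.29167·0.70833 = 0.206599.
Dividing by n and taking the root: √0.004304146 = 0.0656.

SE = 0.0656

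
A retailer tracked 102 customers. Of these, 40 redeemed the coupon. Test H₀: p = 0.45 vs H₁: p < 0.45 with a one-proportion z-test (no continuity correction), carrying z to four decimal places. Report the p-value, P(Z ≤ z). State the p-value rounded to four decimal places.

Sample proportion p̂ = 40/102 = 0.39216.
SE₀ = √(0.45·0.55/102) = 0.049259.
z = (p̂ − p₀)/SE = (40/102 − 0.45)/0.049259 ≈ -1.1743.
From the standard normal, P(Z ≤ z) = 0.1201.

p-value = 0.1201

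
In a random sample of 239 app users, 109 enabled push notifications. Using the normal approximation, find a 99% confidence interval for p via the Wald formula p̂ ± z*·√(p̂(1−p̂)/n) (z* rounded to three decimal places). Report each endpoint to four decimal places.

(0.3731, 0.5391)

With x = 109 successes in n = 239, p̂ = 0.45607.
SE(p̂) = √(0.45607·0.54393/239) = 0.032217.
The 99% critical value is z* = 2.576.
Margin = 2.576·0.032217 = 0.08299.
CI: 0.45607 ± 0.08299 = (0.3731, 0.5391).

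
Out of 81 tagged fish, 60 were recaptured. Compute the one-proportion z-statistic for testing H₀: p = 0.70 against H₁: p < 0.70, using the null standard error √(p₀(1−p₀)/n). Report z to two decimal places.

With x = 60 successes in n = 81, p̂ = 0.74074.
Under H₀, SE = √(p₀(1−p₀)/n) = √(0.70·0.30/81) = √0.002592593 = 0.050918.
z = (p̂ − p₀)/SE = (0.74074 − 0.70)/0.050918 = 0.80.

z = 0.80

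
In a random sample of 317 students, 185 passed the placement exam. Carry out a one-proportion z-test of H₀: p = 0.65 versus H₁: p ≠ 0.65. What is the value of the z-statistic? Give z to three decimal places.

z = -2.479

The sample proportion is 185/317 = 0.58360.
SE₀ = √(0.65·0.35/317) = 0.026789.
Test statistic: z = -0.06640/0.026789 = -2.479.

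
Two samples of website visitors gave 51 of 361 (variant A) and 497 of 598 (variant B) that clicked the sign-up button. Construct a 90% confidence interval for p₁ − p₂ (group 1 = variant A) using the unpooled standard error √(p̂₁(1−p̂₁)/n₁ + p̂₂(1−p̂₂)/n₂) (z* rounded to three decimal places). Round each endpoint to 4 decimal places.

(-0.7291, -0.6505)

p̂₁ = 51/361 = 0.14127, p̂₂ = 497/598 = 0.83110; p̂₁ − p̂₂ = -0.68983.
Unpooled SE = √(p̂₁(1−p̂₁)/n₁ + p̂₂(1−p̂₂)/n₂) = √(0.000336055 + 0.000234733) = 0.023891.
z* = 1.645 at the 90% level. Margin = 1.645·0.023891 = 0.03930.
CI: -0.68983 ± 0.03930 = (-0.7291, -0.6505).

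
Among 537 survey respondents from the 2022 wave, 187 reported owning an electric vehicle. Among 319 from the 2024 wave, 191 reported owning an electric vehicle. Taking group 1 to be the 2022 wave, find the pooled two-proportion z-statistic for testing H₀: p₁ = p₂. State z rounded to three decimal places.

p̂₁ = 187/537 = 0.34823, p̂₂ = 191/319 = 0.59875.
Pooling: p̂ = 378/856 = 0.44159.
Pooled SE = √[0.2465881·0.00499699] ≈ 0.035103.
z = (p̂₁ − p̂₂)/SE = (0.34823 − 0.59875)/0.035103 = -0.25052/0.035103 = -7.137.

z = -7.137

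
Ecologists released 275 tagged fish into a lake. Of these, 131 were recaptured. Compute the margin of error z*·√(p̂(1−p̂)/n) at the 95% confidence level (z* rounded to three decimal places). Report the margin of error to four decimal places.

Sample proportion p̂ = 131/275 = 0.47636.
SE(p̂) = √(0.47636·0.52364/275) = 0.030117.
The 95% critical value is z* = 1.960.
ME = 1.960·0.030117 = 0.0590.

ME = 0.0590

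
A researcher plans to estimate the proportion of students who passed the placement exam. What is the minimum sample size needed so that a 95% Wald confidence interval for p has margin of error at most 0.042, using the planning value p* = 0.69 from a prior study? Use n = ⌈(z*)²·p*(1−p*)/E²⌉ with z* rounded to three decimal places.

The 95% critical value is z* = 1.960.
p*(1−p*) = 0.69·0.31 = 0.2139.
Required n before rounding: 3.841600 × 0.2139 / 0.042² = 465.827.
⌈465.827⌉ = 466.

n = 466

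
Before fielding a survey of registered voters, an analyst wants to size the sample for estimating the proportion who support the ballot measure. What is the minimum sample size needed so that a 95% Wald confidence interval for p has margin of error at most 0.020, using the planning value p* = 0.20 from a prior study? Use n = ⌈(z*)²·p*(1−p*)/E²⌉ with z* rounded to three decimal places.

The 95% critical value is z* = 1.960.
p*(1−p*) = 0.1600.
(z*)²·p*(1−p*)/E² = 3.841600·0.1600/0.000400 = 1536.640.
Rounding up, n = 1537.

n = 1537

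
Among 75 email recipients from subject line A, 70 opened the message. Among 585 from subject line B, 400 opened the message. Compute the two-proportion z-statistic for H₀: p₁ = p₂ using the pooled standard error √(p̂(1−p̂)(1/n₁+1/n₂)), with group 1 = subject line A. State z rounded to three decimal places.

z = 4.494

Sample proportions: p̂₁ = 70/75 = 0.93333 and p̂₂ = 400/585 = 0.68376.
Pooling: p̂ = 470/660 = 0.71212.
Pooled SE = √[0.2050046·0.01504274] ≈ 0.055532.
z = 0.24957/0.055532 = 4.494.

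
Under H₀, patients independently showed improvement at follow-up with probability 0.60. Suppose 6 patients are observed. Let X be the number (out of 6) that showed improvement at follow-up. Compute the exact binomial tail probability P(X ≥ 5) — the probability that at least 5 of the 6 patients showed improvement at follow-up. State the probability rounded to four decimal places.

X is binomial with n = 6 and p = 0.60.
P(X ≥ 5) = C(6,5)·0.60^5·0.40^1 + C(6,6)·0.60^6·0.40^0.
= 0.186624 + 0.046656 = 0.2333.

P = 0.2333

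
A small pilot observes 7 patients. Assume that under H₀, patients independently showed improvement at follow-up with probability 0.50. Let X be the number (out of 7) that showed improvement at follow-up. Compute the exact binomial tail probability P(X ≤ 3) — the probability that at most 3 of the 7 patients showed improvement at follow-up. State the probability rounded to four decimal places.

P = 0.5000

X is binomial with n = 7 and p = 0.50.
P(X ≤ 3) = C(7,0)·0.50^0·0.50^7 + C(7,1)·0.50^1·0.50^6 + C(7,2)·0.50^2·0.50^5 + C(7,3)·0.50^3·0.50^4.
= 0.007812 + 0.054688 + 0.164062 + 0.273438 = 0.5000.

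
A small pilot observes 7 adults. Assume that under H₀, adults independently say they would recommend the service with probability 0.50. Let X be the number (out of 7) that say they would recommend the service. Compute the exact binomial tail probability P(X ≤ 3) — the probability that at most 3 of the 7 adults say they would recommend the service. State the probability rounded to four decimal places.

P = 0.5000

X is binomial with n = 7 and p = 0.50.
P(X ≤ 3) = C(7,0)·0.50^0·0.50^7 + C(7,1)·0.50^1·0.50^6 + C(7,2)·0.50^2·0.50^5 + C(7,3)·0.50^3·0.50^4.
= 0.007812 + 0.054688 + 0.164062 + 0.273438 = 0.5000.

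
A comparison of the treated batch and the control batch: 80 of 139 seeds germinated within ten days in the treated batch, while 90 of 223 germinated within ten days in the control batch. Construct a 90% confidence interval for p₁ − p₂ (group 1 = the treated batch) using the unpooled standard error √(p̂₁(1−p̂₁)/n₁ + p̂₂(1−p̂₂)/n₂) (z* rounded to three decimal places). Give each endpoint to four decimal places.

(0.0843, 0.2596)

p̂₁ = 0.57554, p̂₂ = 0.40359, so the observed difference is 0.17195.
SE = √(0.001757509 + 0.001079393) = √0.002836902 = 0.053263.
z* = 1.645 at the 90% level. Margin of error = 0.08762.
So the interval runs from 0.0843 to 0.2596.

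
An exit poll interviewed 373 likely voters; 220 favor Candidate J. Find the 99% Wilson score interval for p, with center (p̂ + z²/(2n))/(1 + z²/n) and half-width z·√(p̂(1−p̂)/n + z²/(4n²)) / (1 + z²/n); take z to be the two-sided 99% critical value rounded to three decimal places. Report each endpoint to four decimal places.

p̂ = 220/373 = 0.58981; z = 2.576, so z² = 6.635776.
Denominator 1 + z²/n = 1 + 6.635776/373 = 1.017790.
Center = (0.58981 + 0.008895)/1.017790 = 0.58824.
Radicand: p̂(1−p̂)/n + z²/(4n²) = 0.000648616 + 0.000011924 = 0.000660540.
Half-width = 2.576·√0.000660540/1.017790 = 0.06505.
So the interval runs from 0.5232 to 0.6533.

(0.5232, 0.6533)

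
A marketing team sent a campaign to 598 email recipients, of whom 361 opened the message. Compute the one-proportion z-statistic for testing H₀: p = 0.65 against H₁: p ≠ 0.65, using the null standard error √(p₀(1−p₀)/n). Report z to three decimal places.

Sample proportion p̂ = 361/598 = 0.60368.
Under H₀, SE = √(p₀(1−p₀)/n) = √(0.65·0.35/598) = √0.000380435 = 0.019505.
z = (0.60368 − 0.65)/0.019505 = -0.04632/0.019505 = -2.375.

z = -2.375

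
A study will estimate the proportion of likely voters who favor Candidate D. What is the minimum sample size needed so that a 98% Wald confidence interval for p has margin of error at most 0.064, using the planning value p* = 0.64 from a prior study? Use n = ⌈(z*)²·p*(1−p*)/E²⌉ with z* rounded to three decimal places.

n = 305

For 98% confidence, z* = 2.326.
p*(1−p*) = 0.2304.
Required n before rounding: 5.410276 × 0.2304 / 0.064² = 304.328.
⌈304.328⌉ = 305.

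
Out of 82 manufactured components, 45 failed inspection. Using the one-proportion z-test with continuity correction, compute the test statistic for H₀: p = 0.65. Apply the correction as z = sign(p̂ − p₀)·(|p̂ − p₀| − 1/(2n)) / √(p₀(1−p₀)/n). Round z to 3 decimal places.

z = -1.806

p̂ = 45/82 = 0.54878. p̂ − p₀ = -0.101220.
1/(2n) = 0.006098.
Corrected numerator: |-0.101220| − 0.006098 = 0.095122.
SE₀ = √(0.65·0.35/82) = 0.052672.
z = (−)0.095122/0.052672 = -1.806.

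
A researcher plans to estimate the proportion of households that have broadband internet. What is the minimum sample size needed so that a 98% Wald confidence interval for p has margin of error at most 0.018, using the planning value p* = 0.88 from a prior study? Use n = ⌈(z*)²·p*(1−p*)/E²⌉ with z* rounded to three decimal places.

n = 1764

The 98% critical value is z* = 2.326.
p*(1−p*) = 0.1056.
Required n before rounding: 5.410276 × 0.1056 / 0.018² = 1763.349.
⌈1763.349⌉ = 1764.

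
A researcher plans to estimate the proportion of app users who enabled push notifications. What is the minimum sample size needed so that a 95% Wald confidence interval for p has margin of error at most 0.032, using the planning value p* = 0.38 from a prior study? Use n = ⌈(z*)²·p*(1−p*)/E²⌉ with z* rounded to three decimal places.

The 95% critical value is z* = 1.960.
p*(1−p*) = 0.2356.
(z*)²·p*(1−p*)/E² = 3.841600·0.2356/0.001024 = 883.868.
Rounding up, n = 884.

n = 884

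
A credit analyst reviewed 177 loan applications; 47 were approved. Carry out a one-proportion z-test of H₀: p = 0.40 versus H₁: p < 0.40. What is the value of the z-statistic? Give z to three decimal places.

The sample proportion is 47/177 = 0.26554.
Null standard error: √(0.40·0.60/177) = √0.001355932 = 0.036823.
z = (p̂ − p₀)/SE = (0.26554 − 0.40)/0.036823 = -3.652.

z = -3.652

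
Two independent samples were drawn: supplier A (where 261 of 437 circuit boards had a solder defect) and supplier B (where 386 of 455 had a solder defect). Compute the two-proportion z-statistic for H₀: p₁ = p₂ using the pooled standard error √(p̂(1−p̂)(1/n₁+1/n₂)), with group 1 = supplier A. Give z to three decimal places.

z = -8.399

Sample proportions: p̂₁ = 261/437 = 0.59725 and p̂₂ = 386/455 = 0.84835.
Pooled p̂ = (261+386)/(437+455) = 647/892 = 0.72534.
Pooled SE = √[0.1992235·0.00448613] ≈ 0.029896.
z = (p̂₁ − p̂₂)/SE = (0.59725 − 0.84835)/0.029896 = -0.25110/0.029896 = -8.399.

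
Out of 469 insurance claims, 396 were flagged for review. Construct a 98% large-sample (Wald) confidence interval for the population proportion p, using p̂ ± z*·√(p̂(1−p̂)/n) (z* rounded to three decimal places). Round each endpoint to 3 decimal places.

The sample proportion is 396/469 = 0.84435.
SE = √(p̂(1−p̂)/n) = √(0.131423/469) = 0.016740.
z* = 2.326 at the 98% level.
Margin of error: 2.326 × 0.016740 = 0.03894.
CI: 0.84435 ± 0.03894 = (0.805, 0.883).

(0.805, 0.883)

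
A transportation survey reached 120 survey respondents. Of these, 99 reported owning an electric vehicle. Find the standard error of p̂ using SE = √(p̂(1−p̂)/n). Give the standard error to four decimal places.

Sample proportion p̂ = 99/120 = 0.82500.
p̂(1−p̂) = 0.82500·0.17500 = 0.144375.
SE = √(0.144375/120) = 0.0347.

SE = 0.0347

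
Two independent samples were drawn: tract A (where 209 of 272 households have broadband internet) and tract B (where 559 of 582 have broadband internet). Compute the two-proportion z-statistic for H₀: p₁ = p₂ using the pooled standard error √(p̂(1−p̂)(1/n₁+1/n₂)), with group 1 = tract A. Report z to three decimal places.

z = -8.691

p̂₁ = 209/272 = 0.76838, p̂₂ = 559/582 = 0.96048.
Pooled p̂ = (209+559)/(272+582) = 768/854 = 0.89930.
SE = √[p̂(1−p̂)(1/n₁+1/n₂)] = √[0.89930·0.10070·(1/272+1/582)] ≈ 0.022103.
z = (p̂₁ − p̂₂)/SE = (0.76838 − 0.96048)/0.022103 = -0.19210/0.022103 = -8.691.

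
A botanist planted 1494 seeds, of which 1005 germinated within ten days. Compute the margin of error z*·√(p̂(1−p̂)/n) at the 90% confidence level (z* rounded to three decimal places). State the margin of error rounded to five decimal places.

p̂ = 1005/1494 = 0.67269.
SE(p̂) = √(0.67269·0.32731/1494) = 0.012140.
z* = 1.645 at the 90% level.
ME = 1.645·0.012140 = 0.01997.

ME = 0.01997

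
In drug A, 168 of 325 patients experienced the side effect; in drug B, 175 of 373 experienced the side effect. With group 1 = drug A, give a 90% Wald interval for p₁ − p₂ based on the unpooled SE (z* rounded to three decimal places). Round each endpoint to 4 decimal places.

(-0.0146, 0.1101)

p̂₁ = 0.51692, p̂₂ = 0.46917, so the observed difference is 0.04775.
SE = √(0.000768350 + 0.000667693) = √0.001436043 = 0.037895.
z* = 1.645 at the 90% level. Margin = 1.645·0.037895 = 0.06234.
So the interval runs from -0.0146 to 0.1101.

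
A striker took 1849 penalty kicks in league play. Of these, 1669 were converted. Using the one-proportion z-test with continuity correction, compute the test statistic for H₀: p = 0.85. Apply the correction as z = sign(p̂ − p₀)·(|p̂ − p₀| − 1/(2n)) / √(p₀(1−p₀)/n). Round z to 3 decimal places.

The sample proportion is 1669/1849 = 0.90265. p̂ − p₀ = 0.052650.
Continuity correction 1/(2n) = 1/3698 = 0.000270.
Corrected numerator: |0.052650| − 0.000270 = 0.052380.
SE₀ = √(0.85·0.15/1849) = 0.008304.
z = (+)0.052380/0.008304 = 6.308.

z = 6.308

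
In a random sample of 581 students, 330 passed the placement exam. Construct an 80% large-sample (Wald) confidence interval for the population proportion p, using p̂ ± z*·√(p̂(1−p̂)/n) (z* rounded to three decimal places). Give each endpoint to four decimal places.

p̂ = 330/581 = 0.56799.
SE(p̂) = √(0.56799·0.43201/581) = 0.020551.
For 80% confidence, z* = 1.282.
Margin = 1.282·0.020551 = 0.02635.
CI: 0.56799 ± 0.02635 = (0.5416, 0.5943).

(0.5416, 0.5943)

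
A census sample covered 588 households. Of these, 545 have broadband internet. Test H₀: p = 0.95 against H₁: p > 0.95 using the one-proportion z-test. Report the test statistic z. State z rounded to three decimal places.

z = -2.573

With x = 545 successes in n = 588, p̂ = 0.92687.
Null standard error: √(0.95·0.05/588) = √0.000080782 = 0.008988.
z = (0.92687 − 0.95)/0.008988 = -0.02313/0.008988 = -2.573.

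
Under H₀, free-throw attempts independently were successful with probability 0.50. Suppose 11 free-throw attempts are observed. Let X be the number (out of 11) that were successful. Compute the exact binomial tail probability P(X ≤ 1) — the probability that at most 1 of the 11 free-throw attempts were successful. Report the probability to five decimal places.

P = 0.00586

X is binomial with n = 11 and p = 0.50.
P(X ≤ 1) = C(11,0)·0.50^0·0.50^11 + C(11,1)·0.50^1·0.50^10.
= 0.000488 + 0.005371 = 0.00586.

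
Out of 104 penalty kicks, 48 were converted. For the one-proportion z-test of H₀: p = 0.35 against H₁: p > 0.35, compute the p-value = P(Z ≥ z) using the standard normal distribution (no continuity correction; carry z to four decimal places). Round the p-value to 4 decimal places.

p-value = 0.0085

With x = 48 successes in n = 104, p̂ = 0.46154.
Under H₀, SE = √(p₀(1−p₀)/n) = √(0.35·0.65/104) = √0.002187500 = 0.046771.
z = (p̂ − p₀)/SE = (48/104 − 0.35)/0.046771 ≈ 2.3848.
p-value = P(Z ≥ z) with z = 2.3848 → 0.0085.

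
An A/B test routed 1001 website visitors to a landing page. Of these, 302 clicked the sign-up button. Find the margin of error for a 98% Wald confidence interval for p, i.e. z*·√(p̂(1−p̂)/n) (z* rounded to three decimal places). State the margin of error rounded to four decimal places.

ME = 0.0337

Sample proportion p̂ = 302/1001 = 0.30170.
SE = √(p̂(1−p̂)/n) = √(0.210676/1001) = 0.014507.
The 98% critical value is z* = 2.326.
Margin of error = z*·SE = 2.326 × 0.014507 = 0.0337.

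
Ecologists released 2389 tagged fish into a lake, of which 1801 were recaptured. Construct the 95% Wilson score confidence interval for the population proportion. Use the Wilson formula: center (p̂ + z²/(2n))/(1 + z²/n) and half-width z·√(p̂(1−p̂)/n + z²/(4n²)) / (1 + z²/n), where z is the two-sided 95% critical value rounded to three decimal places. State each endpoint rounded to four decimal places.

p̂ = 1801/2389 = 0.75387; z = 1.960, so z² = 3.841600.
1 + z²/n = 1.001608.
Center = (0.75387 + 0.000804)/1.001608 = 0.75346.
Radicand: p̂(1−p̂)/n + z²/(4n²) = 0.000077668 + 0.000000168 = 0.000077836.
Half-width = 1.960·√0.000077836/1.001608 = 0.01726.
Interval: 0.75346 ± 0.01726 → (0.7362, 0.7707).

(0.7362, 0.7707)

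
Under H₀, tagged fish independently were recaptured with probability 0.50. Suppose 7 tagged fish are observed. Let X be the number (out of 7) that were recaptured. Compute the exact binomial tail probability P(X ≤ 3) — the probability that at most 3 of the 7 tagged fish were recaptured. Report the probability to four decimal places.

X is binomial with n = 7 and p = 0.50.
P(X ≤ 3) = C(7,0)·0.50^0·0.50^7 + C(7,1)·0.50^1·0.50^6 + C(7,2)·0.50^2·0.50^5 + C(7,3)·0.50^3·0.50^4.
= 0.007812 + 0.054688 + 0.164062 + 0.273438 = 0.5000.

P = 0.5000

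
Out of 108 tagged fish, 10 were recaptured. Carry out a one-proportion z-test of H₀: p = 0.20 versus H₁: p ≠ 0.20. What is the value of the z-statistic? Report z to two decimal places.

With x = 10 successes in n = 108, p̂ = 0.09259.
Null standard error: √(0.20·0.80/108) = √0.001481481 = 0.038490.
Test statistic: z = -0.10741/0.038490 = -2.79.

z = -2.79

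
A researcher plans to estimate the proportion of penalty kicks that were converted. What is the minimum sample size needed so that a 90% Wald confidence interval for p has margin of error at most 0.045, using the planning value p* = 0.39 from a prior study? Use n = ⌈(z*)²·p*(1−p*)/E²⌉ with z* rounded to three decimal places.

n = 318

The 90% critical value is z* = 1.645.
p*(1−p*) = 0.39·0.61 = 0.2379.
Required n before rounding: 2.706025 × 0.2379 / 0.045² = 317.908.
Rounding up, n = 318.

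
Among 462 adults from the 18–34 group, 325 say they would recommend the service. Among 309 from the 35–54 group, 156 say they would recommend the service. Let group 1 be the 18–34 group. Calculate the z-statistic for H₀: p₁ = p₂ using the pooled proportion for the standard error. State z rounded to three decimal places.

p̂₁ = 325/462 = 0.70346, p̂₂ = 156/309 = 0.50485.
Pooling: p̂ = 481/771 = 0.62387.
Pooled SE = √[0.2346574·0.00540075] ≈ 0.035600.
z = (p̂₁ − p̂₂)/SE = (0.70346 − 0.50485)/0.035600 = 0.19861/0.035600 = 5.579.

z = 5.579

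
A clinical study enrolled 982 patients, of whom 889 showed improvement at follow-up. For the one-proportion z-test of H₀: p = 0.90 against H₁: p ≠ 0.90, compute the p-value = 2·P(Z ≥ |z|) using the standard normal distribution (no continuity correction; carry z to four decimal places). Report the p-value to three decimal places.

p-value = 0.580

The sample proportion is 889/982 = 0.90530.
SE₀ = √(0.90·0.10/982) = 0.009573.
Test statistic (full precision, shown to 4 dp): z = (889/982 − 0.90)/SE₀ ≈ 0.5531.
p-value = 2·P(Z ≥ |z|) with z = 0.5531 → 0.580.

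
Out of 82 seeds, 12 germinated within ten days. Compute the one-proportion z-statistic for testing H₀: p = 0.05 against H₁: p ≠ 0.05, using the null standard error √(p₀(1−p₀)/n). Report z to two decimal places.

p̂ = 12/82 = 0.14634.
SE₀ = √(0.05·0.95/82) = 0.024068.
Test statistic: z = 0.09634/0.024068 = 4.00.

z = 4.00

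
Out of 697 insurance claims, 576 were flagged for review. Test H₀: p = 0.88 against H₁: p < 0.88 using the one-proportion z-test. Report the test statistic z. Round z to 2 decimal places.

z = -4.35

The sample proportion is 576/697 = 0.82640.
Null standard error: √(0.88·0.12/697) = √0.000151506 = 0.012309.
z = (p̂ − p₀)/SE = (0.82640 − 0.88)/0.012309 = -4.35.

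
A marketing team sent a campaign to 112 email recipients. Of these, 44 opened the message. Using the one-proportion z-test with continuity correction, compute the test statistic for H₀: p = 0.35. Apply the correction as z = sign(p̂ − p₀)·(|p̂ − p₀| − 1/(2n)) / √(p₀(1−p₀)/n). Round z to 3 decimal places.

With x = 44 successes in n = 112, p̂ = 0.39286. p̂ − p₀ = 0.042857.
1/(2n) = 0.004464.
Corrected numerator: |0.042857| − 0.004464 = 0.038393.
SE₀ = √(0.35·0.65/112) = 0.045069.
z = +0.038393/0.045069 = 0.852.

z = 0.852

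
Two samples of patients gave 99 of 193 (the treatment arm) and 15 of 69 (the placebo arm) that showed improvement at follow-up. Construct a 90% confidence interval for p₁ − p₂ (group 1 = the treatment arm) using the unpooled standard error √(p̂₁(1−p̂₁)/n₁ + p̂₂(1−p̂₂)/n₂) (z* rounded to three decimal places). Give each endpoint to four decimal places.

p̂₁ = 0.51295, p̂₂ = 0.21739, so the observed difference is 0.29556.
Unpooled SE = √(p̂₁(1−p̂₁)/n₁ + p̂₂(1−p̂₂)/n₂) = √(0.001294467 + 0.002465686) = 0.061320.
The 90% critical value is z* = 1.645. Margin = 1.645·0.061320 = 0.10087.
Interval: 0.29556 ± 0.10087 → (0.1947, 0.3964).

(0.1947, 0.3964)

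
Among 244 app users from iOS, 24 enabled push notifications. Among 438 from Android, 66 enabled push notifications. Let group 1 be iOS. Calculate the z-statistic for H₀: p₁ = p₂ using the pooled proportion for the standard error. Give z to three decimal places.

z = -1.935

p̂₁ = 24/244 = 0.09836, p̂₂ = 66/438 = 0.15068.
Pooled p̂ = (24+66)/(244+438) = 90/682 = 0.13196.
SE = √[p̂(1−p̂)(1/n₁+1/n₂)] = √[0.13196·0.86804·(1/244+1/438)] ≈ 0.027037.
z = -0.05232/0.027037 = -1.935.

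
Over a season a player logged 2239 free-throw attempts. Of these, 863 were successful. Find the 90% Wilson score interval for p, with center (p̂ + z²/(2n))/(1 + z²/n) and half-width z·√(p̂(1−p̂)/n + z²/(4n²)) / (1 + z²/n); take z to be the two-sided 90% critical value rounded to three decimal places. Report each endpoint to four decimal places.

p̂ = 863/2239 = 0.38544; z = 1.645, so z² = 2.706025.
Denominator 1 + z²/n = 1 + 2.706025/2239 = 1.001209.
Adjusted center: (0.38544 + z²/(2n))/1.001209 = 0.38558.
Radicand: p̂(1−p̂)/n + z²/(4n²) = 0.000105795 + 0.000000135 = 0.000105930.
Half-width = 1.645·√0.000105930/1.001209 = 0.01691.
CI: 0.38558 ± 0.01691 = (0.3687, 0.4025).

(0.3687, 0.4025)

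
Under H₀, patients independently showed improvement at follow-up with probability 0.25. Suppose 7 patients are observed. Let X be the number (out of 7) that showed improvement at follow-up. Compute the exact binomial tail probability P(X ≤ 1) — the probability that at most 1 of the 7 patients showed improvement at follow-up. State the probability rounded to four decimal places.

X ~ Binomial(n=7, p=0.25).
P(X ≤ 1) = C(7,0)·0.25^0·0.75^7 + C(7,1)·0.25^1·0.75^6.
= 0.133484 + 0.311462 = 0.4449.

P = 0.4449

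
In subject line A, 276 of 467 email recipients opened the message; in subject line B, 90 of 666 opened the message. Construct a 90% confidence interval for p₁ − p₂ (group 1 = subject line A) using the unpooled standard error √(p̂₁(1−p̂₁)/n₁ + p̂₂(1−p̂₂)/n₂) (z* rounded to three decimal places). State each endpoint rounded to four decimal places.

p̂₁ = 276/467 = 0.59101, p̂₂ = 90/666 = 0.13514; p̂₁ − p̂₂ = 0.45587.
SE = √(0.000517597 + 0.000175486) = √0.000693083 = 0.026326.
z* = 1.645 at the 90% level. Margin = 1.645·0.026326 = 0.04331.
Interval: 0.45587 ± 0.04331 → (0.4126, 0.4992).

(0.4126, 0.4992)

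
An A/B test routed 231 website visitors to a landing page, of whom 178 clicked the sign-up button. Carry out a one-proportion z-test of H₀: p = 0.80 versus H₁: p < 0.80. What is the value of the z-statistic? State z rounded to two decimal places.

z = -1.12

Sample proportion p̂ = 178/231 = 0.77056.
SE₀ = √(0.80·0.20/231) = 0.026318.
Test statistic: z = -0.02944/0.026318 = -1.12.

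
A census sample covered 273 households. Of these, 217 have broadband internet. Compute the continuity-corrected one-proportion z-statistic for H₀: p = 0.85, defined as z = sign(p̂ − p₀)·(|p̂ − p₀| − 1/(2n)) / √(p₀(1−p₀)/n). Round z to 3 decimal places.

z = -2.466

Sample proportion p̂ = 217/273 = 0.79487. p̂ − p₀ = -0.055128.
1/(2n) = 0.001832.
Corrected numerator: |-0.055128| − 0.001832 = 0.053296.
Under H₀, SE = √(p₀(1−p₀)/n) = √(0.85·0.15/273) = √0.000467033 = 0.021611.
z = −0.053296/0.021611 = -2.466.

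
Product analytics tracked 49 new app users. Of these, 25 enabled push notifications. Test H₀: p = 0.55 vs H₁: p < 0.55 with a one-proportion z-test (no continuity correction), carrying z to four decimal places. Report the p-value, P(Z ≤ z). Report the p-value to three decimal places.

The sample proportion is 25/49 = 0.51020.
Null standard error: √(0.55·0.45/49) = √0.005051020 = 0.071071.
z = (p̂ − p₀)/SE = (25/49 − 0.55)/0.071071 ≈ -0.5599.
p-value = P(Z ≤ z) with z = -0.5599 → 0.288.

p-value = 0.288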